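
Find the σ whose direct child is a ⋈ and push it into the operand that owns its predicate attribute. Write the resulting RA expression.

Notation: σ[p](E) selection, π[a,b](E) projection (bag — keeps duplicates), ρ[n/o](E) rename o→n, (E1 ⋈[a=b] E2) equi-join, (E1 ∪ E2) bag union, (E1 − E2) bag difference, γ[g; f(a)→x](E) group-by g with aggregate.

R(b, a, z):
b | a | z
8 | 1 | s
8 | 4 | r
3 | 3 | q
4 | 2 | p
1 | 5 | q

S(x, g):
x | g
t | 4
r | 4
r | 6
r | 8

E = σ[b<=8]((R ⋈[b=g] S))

σ filters on b, owned by the left side.
E' = (σ[b<=8](R) ⋈[b=g] S)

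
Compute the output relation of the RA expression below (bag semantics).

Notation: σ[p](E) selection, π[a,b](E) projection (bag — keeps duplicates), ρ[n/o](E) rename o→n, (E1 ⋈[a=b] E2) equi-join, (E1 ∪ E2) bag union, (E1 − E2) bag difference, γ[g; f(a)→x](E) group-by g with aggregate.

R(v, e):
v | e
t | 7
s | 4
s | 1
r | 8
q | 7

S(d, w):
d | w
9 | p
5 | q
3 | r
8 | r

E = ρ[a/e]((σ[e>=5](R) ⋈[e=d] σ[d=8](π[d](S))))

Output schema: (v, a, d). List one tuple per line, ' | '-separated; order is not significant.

Subexpression sizes:
  R → 5
  σ[e>=5](R) → 3
  S → 4
  π[d](S) → 4
  σ[d=8](π[d](S)) → 1
  (σ[e>=5](R) ⋈[e=d] σ[d=8](π[d](S))) → 1
  ρ[a/e]((σ[e>=5](R) ⋈[e=d] σ[d=8](π[d](S)))) → 1

== RESULT ==
v | a | d
r | 8 | 8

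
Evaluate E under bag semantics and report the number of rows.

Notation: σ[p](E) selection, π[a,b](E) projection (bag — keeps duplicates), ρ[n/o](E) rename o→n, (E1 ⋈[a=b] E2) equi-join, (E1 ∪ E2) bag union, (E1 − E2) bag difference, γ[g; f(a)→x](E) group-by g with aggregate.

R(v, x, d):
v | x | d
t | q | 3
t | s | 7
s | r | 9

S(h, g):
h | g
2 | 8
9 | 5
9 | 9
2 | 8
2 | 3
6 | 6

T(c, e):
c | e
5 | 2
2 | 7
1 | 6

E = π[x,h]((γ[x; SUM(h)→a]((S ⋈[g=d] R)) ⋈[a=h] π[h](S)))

Row counts bottom-up:
  S → 6
  R → 3
  (S ⋈[g=d] R) → 2
  γ[x; SUM(h)→a]((S ⋈[g=d] R)) → 2
  S → 6
  π[h](S) → 6
  (γ[x; SUM(h)→a]((S ⋈[g=d] R)) ⋈[a=h] π[h](S)) → 5
  π[x,h]((γ[x; SUM(h)→a]((S ⋈[g=d] R)) ⋈[a=h] π[h](S))) → 5

|E| = 5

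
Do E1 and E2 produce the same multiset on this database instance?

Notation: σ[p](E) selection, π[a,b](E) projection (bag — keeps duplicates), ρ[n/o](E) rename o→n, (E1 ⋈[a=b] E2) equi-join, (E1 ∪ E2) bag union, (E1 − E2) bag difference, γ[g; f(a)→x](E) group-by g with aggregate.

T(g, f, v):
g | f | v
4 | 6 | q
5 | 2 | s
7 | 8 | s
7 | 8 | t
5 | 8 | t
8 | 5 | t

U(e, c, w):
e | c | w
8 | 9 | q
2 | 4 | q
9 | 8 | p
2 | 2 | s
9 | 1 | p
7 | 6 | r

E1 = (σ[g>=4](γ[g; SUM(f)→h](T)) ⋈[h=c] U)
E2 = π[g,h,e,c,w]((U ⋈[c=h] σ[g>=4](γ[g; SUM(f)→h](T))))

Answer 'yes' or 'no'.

E1 row counts bottom-up:
  T → 6
  γ[g; SUM(f)→h](T) → 4
  σ[g>=4](γ[g; SUM(f)→h](T)) → 4
  U → 6
  (σ[g>=4](γ[g; SUM(f)→h](T)) ⋈[h=c] U) → 1
E2 row counts bottom-up:
  U → 6
  T → 6
  γ[g; SUM(f)→h](T) → 4
  σ[g>=4](γ[g; SUM(f)→h](T)) → 4
  (U ⋈[c=h] σ[g>=4](γ[g; SUM(f)→h](T))) → 1
  π[g,h,e,c,w]((U ⋈[c=h] σ[g>=4](γ[g; SUM(f)→h](T)))) → 1

E1 and E2 produce the same multiset:
g | h | e | c | w
4 | 6 | 7 | 6 | r

yes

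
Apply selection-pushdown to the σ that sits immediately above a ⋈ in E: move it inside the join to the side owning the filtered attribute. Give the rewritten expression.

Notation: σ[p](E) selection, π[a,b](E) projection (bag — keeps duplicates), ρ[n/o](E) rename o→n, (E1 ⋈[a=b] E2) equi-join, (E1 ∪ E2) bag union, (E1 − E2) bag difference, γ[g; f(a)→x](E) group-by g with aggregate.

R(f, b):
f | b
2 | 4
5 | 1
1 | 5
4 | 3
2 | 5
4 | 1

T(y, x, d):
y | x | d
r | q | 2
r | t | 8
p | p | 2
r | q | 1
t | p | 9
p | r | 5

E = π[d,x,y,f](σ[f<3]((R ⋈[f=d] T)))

σ filters on f, owned by the left side.
E' = π[d,x,y,f]((σ[f<3](R) ⋈[f=d] T))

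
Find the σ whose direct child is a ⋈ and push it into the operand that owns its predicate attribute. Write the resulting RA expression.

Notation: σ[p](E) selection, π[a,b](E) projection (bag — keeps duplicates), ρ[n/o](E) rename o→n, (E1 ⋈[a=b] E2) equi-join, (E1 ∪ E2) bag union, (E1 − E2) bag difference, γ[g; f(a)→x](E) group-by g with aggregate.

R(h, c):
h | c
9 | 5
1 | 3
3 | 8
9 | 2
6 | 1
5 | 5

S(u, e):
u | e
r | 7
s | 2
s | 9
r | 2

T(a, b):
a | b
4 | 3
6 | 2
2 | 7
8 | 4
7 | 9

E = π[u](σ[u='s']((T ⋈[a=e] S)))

σ filters on u, owned by the right side.
E' = π[u]((T ⋈[a=e] σ[u='s'](S)))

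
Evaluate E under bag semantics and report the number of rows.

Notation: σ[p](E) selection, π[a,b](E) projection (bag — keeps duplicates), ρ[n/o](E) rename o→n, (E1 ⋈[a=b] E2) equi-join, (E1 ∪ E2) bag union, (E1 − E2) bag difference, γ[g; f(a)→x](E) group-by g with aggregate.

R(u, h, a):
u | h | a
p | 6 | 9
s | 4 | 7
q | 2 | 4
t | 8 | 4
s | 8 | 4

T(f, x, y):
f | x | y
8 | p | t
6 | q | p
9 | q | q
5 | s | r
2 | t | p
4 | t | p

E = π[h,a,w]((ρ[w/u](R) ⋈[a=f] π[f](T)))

Row counts bottom-up:
  R → 5
  ρ[w/u](R) → 5
  T → 6
  π[f](T) → 6
  (ρ[w/u](R) ⋈[a=f] π[f](T)) → 4
  π[h,a,w]((ρ[w/u](R) ⋈[a=f] π[f](T))) → 4

|E| = 4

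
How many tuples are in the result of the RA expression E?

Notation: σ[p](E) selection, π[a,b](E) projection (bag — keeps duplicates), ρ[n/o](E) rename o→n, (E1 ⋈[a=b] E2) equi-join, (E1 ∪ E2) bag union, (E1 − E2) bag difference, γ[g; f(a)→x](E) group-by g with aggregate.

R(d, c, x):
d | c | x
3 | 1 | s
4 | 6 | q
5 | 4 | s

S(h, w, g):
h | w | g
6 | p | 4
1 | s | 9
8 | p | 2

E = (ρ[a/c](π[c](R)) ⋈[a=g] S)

Subexpression sizes:
  R → 3
  π[c](R) → 3
  ρ[a/c](π[c](R)) → 3
  S → 3
  (ρ[a/c](π[c](R)) ⋈[a=g] S) → 1

|E| = 1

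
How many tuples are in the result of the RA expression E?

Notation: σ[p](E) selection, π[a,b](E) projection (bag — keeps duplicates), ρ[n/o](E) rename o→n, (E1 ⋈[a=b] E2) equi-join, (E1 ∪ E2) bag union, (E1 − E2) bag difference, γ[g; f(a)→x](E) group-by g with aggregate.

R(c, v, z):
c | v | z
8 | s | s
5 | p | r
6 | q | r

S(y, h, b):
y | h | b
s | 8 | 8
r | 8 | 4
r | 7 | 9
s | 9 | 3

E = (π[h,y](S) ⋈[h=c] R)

Stepwise |·|:
  S → 4
  π[h,y](S) → 4
  R → 3
  (π[h,y](S) ⋈[h=c] R) → 2

|E| = 2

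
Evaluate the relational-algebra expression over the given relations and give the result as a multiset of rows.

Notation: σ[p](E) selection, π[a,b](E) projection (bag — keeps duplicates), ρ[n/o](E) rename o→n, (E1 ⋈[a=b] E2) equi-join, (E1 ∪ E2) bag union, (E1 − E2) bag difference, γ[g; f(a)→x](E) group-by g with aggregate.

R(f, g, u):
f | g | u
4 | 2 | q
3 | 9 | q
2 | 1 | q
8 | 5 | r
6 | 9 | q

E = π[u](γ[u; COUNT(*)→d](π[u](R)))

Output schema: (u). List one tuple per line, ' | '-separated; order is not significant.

Subexpression sizes:
  R → 5
  π[u](R) → 5
  γ[u; COUNT(*)→d](π[u](R)) → 2
  π[u](γ[u; COUNT(*)→d](π[u](R))) → 2

== RESULT ==
u
q
r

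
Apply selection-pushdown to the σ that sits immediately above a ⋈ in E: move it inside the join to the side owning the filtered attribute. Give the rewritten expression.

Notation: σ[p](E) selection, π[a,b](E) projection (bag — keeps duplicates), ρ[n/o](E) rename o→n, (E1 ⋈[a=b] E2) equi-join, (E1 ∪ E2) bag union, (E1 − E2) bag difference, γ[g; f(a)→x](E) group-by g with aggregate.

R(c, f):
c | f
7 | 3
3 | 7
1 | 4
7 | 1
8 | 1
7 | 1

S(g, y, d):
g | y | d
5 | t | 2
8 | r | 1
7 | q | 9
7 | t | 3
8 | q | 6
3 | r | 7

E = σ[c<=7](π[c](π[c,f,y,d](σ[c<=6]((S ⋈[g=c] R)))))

σ filters on c, owned by the right side.
E' = σ[c<=7](π[c](π[c,f,y,d]((S ⋈[g=c] σ[c<=6](R)))))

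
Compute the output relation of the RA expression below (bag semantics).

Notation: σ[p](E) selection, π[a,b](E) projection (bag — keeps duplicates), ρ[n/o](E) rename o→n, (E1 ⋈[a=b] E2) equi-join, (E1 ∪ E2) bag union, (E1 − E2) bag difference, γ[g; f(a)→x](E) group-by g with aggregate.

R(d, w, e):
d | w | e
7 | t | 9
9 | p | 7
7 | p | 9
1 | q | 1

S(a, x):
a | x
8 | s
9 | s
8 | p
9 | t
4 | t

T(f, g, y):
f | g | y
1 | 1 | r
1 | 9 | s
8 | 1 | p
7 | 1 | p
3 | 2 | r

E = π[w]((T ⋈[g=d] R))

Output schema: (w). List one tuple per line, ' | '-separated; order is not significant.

Per-node cardinality:
  T → 5
  R → 4
  (T ⋈[g=d] R) → 4
  π[w]((T ⋈[g=d] R)) → 4

== RESULT ==
w
p
q
q
q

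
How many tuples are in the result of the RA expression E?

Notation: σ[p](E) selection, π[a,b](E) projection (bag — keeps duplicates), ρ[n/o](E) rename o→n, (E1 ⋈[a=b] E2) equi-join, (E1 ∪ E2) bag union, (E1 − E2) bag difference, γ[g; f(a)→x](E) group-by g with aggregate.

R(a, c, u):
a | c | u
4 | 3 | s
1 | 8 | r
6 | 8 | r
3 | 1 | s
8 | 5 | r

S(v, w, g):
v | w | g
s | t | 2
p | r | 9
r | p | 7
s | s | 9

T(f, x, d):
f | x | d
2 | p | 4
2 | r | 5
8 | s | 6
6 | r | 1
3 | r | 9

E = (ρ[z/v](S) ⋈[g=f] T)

Row counts bottom-up:
  S → 4
  ρ[z/v](S) → 4
  T → 5
  (ρ[z/v](S) ⋈[g=f] T) → 2

|E| = 2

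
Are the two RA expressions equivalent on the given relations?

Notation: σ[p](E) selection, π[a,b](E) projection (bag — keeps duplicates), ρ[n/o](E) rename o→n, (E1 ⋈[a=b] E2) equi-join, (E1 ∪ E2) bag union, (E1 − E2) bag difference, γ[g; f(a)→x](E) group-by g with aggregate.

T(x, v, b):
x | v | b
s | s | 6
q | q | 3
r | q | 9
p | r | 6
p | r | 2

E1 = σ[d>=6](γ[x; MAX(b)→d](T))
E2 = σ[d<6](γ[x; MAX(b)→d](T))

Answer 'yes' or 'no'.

E1 stepwise |·|:
  T → 5
  γ[x; MAX(b)→d](T) → 4
  σ[d>=6](γ[x; MAX(b)→d](T)) → 3
E2 stepwise |·|:
  T → 5
  γ[x; MAX(b)→d](T) → 4
  σ[d<6](γ[x; MAX(b)→d](T)) → 1

E1 result:
x | d
p | 6
r | 9
s | 6
E2 result:
x | d
q | 3
Witness: ('q', 3) appears 0× in E1 but 1× in E2.

no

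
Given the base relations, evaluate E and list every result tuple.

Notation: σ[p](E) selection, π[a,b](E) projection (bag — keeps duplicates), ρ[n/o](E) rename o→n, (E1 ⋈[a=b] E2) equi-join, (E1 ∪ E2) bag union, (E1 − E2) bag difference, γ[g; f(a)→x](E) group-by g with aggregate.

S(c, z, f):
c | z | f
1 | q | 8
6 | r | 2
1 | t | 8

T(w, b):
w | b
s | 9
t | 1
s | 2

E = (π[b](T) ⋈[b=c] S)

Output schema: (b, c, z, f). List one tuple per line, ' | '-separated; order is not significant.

Subexpression sizes:
  T → 3
  π[b](T) → 3
  S → 3
  (π[b](T) ⋈[b=c] S) → 2

== RESULT ==
b | c | z | f
1 | 1 | q | 8
1 | 1 | t | 8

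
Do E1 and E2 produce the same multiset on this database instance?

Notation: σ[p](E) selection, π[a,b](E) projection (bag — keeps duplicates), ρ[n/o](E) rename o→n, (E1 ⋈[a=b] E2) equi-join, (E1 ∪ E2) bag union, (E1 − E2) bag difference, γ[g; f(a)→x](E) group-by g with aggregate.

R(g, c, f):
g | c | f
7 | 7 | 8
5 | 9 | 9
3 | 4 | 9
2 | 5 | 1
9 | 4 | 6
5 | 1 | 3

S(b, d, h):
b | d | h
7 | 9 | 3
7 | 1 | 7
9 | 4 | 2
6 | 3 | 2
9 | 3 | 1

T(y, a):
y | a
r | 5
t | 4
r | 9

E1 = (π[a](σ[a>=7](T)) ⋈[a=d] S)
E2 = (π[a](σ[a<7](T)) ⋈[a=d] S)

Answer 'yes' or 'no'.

E1 stepwise |·|:
  T → 3
  σ[a>=7](T) → 1
  π[a](σ[a>=7](T)) → 1
  S → 5
  (π[a](σ[a>=7](T)) ⋈[a=d] S) → 1
E2 stepwise |·|:
  T → 3
  σ[a<7](T) → 2
  π[a](σ[a<7](T)) → 2
  S → 5
  (π[a](σ[a<7](T)) ⋈[a=d] S) → 1

E1 result:
a | b | d | h
9 | 7 | 9 | 3
E2 result:
a | b | d | h
4 | 9 | 4 | 2
Witness: (4, 9, 4, 2) appears 0× in E1 but 1× in E2.

no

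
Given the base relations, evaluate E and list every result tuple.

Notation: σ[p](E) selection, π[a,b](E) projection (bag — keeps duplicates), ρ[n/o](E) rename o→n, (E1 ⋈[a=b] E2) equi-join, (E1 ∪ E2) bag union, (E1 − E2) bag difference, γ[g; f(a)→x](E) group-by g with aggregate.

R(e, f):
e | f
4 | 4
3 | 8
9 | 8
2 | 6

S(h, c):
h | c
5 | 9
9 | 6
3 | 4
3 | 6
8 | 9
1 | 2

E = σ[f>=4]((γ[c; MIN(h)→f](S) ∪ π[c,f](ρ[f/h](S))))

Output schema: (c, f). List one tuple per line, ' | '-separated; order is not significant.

Per-node cardinality:
  S → 6
  γ[c; MIN(h)→f](S) → 4
  S → 6
  ρ[f/h](S) → 6
  π[c,f](ρ[f/h](S)) → 6
  (γ[c; MIN(h)→f](S) ∪ π[c,f](ρ[f/h](S))) → 10
  σ[f>=4]((γ[c; MIN(h)→f](S) ∪ π[c,f](ρ[f/h](S)))) → 4

== RESULT ==
c | f
6 | 9
9 | 5
9 | 5
9 | 8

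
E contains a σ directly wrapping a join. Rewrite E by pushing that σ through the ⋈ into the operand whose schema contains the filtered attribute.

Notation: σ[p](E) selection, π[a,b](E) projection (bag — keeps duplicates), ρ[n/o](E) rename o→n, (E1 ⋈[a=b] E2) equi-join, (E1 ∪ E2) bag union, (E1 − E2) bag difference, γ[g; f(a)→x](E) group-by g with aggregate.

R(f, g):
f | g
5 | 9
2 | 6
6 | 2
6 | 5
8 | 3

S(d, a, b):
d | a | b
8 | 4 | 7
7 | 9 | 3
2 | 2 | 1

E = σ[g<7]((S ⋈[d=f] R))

σ filters on g, owned by the right side.
E' = (S ⋈[d=f] σ[g<7](R))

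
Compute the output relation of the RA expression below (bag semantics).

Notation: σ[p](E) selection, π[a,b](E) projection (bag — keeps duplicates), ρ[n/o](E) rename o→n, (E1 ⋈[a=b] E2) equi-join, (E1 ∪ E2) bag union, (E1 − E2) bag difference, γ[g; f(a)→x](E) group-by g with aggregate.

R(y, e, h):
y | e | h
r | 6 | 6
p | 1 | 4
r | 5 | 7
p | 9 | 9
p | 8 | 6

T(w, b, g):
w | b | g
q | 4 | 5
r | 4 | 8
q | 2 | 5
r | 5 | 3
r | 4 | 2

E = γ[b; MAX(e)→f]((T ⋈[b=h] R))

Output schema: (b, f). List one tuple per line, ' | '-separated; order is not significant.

Subexpression sizes:
  T → 5
  R → 5
  (T ⋈[b=h] R) → 3
  γ[b; MAX(e)→f]((T ⋈[b=h] R)) → 1

== RESULT ==
b | f
4 | 1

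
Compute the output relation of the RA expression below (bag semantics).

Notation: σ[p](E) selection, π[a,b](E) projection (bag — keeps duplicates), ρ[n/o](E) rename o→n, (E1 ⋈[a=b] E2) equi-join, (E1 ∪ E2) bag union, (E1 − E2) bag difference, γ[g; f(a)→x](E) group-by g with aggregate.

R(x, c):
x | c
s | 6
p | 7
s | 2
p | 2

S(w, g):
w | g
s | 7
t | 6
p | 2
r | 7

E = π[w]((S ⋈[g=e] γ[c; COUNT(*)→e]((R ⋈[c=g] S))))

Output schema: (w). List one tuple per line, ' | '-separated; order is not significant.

Stepwise |·|:
  S → 4
  R → 4
  S → 4
  (R ⋈[c=g] S) → 5
  γ[c; COUNT(*)→e]((R ⋈[c=g] S)) → 3
  (S ⋈[g=e] γ[c; COUNT(*)→e]((R ⋈[c=g] S))) → 2
  π[w]((S ⋈[g=e] γ[c; COUNT(*)→e]((R ⋈[c=g] S)))) → 2

== RESULT ==
w
p
p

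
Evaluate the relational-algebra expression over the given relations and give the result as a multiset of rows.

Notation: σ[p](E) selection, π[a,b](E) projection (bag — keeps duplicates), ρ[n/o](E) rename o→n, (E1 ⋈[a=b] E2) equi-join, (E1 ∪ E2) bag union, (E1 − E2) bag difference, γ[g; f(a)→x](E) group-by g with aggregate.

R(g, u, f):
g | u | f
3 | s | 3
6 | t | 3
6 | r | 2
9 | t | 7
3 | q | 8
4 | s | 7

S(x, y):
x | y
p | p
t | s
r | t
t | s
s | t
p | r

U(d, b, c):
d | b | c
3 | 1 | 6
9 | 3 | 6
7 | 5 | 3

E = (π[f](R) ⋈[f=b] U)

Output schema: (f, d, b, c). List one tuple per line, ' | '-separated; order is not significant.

Subexpression sizes:
  R → 6
  π[f](R) → 6
  U → 3
  (π[f](R) ⋈[f=b] U) → 2

== RESULT ==
f | d | b | c
3 | 9 | 3 | 6
3 | 9 | 3 | 6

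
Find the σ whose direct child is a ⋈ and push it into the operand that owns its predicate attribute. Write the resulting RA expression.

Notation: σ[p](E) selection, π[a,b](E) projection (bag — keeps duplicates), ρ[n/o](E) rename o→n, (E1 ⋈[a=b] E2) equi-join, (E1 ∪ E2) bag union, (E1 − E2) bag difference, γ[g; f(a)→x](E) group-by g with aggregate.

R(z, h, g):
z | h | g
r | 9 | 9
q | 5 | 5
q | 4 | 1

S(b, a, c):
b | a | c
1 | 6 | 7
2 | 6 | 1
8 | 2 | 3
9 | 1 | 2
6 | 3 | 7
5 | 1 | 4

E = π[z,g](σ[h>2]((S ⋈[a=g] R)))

σ filters on h, owned by the right side.
E' = π[z,g]((S ⋈[a=g] σ[h>2](R)))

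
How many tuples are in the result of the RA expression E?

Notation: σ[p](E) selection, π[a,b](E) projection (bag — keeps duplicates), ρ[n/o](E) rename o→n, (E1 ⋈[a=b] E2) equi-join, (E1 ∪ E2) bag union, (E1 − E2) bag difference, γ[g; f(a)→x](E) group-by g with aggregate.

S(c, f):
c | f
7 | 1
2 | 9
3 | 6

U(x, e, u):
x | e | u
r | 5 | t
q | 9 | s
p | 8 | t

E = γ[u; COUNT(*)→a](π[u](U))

Stepwise |·|:
  U → 3
  π[u](U) → 3
  γ[u; COUNT(*)→a](π[u](U)) → 2

|E| = 2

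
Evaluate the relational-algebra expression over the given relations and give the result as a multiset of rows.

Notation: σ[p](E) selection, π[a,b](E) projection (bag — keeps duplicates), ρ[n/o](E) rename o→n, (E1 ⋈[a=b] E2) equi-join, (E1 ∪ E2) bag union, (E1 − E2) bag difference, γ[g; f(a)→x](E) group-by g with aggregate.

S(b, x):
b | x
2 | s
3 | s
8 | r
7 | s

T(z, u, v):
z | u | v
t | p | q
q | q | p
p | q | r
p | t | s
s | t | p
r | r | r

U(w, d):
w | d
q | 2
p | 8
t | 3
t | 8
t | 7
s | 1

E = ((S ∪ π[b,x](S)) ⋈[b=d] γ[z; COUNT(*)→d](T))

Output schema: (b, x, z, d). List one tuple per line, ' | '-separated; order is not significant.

Stepwise |·|:
  S → 4
  S → 4
  π[b,x](S) → 4
  (S ∪ π[b,x](S)) → 8
  T → 6
  γ[z; COUNT(*)→d](T) → 5
  ((S ∪ π[b,x](S)) ⋈[b=d] γ[z; COUNT(*)→d](T)) → 2

== RESULT ==
b | x | z | d
2 | s | p | 2
2 | s | p | 2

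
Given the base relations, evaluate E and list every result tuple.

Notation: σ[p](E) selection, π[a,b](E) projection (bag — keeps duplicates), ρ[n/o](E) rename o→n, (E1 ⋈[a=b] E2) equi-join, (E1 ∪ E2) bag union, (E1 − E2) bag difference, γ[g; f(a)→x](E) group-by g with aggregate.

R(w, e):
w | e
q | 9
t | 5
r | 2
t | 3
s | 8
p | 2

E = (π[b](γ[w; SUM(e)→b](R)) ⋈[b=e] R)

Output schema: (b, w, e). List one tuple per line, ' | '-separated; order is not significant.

Stepwise |·|:
  R → 6
  γ[w; SUM(e)→b](R) → 5
  π[b](γ[w; SUM(e)→b](R)) → 5
  R → 6
  (π[b](γ[w; SUM(e)→b](R)) ⋈[b=e] R) → 7

== RESULT ==
b | w | e
2 | p | 2
2 | p | 2
2 | r | 2
2 | r | 2
8 | s | 8
8 | s | 8
9 | q | 9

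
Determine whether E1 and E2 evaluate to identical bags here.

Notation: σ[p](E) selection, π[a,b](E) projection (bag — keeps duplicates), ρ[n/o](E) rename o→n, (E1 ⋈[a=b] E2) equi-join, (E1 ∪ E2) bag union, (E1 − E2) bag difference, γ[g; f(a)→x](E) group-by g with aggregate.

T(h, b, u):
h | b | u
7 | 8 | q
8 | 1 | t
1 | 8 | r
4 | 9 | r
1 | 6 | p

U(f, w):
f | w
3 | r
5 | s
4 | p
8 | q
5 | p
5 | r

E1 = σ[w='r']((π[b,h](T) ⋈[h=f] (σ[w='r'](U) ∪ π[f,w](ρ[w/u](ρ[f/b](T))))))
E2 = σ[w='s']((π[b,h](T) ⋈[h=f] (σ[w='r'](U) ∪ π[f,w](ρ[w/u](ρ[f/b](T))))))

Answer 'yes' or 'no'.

E1 per-node cardinality:
  T → 5
  π[b,h](T) → 5
  U → 6
  σ[w='r'](U) → 2
  T → 5
  ρ[f/b](T) → 5
  ρ[w/u](ρ[f/b](T)) → 5
  π[f,w](ρ[w/u](ρ[f/b](T))) → 5
  (σ[w='r'](U) ∪ π[f,w](ρ[w/u](ρ[f/b](T)))) → 7
  (π[b,h](T) ⋈[h=f] (σ[w='r'](U) ∪ π[f,w](ρ[w/u](ρ[f/b](T))))) → 4
  σ[w='r']((π[b,h](T) ⋈[h=f] (σ[w='r'](U) ∪ π[f,w](ρ[w/u](ρ[f/b](T)))))) → 1
E2 per-node cardinality:
  T → 5
  π[b,h](T) → 5
  U → 6
  σ[w='r'](U) → 2
  T → 5
  ρ[f/b](T) → 5
  ρ[w/u](ρ[f/b](T)) → 5
  π[f,w](ρ[w/u](ρ[f/b](T))) → 5
  (σ[w='r'](U) ∪ π[f,w](ρ[w/u](ρ[f/b](T)))) → 7
  (π[b,h](T) ⋈[h=f] (σ[w='r'](U) ∪ π[f,w](ρ[w/u](ρ[f/b](T))))) → 4
  σ[w='s']((π[b,h](T) ⋈[h=f] (σ[w='r'](U) ∪ π[f,w](ρ[w/u](ρ[f/b](T)))))) → 0

E1 result:
b | h | f | w
1 | 8 | 8 | r
E2 result:
b | h | f | w
(0 rows)
Witness: (1, 8, 8, 'r') appears 1× in E1 but 0× in E2.

no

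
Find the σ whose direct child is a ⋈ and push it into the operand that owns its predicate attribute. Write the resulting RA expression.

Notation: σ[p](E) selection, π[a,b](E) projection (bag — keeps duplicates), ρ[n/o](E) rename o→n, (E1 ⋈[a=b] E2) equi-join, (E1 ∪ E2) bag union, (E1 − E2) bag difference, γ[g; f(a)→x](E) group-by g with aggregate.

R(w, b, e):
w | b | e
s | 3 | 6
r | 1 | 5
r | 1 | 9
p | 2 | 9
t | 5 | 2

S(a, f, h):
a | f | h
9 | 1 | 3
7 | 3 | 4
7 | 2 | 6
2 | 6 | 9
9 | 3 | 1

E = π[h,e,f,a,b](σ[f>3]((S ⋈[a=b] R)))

σ filters on f, owned by the left side.
E' = π[h,e,f,a,b]((σ[f>3](S) ⋈[a=b] R))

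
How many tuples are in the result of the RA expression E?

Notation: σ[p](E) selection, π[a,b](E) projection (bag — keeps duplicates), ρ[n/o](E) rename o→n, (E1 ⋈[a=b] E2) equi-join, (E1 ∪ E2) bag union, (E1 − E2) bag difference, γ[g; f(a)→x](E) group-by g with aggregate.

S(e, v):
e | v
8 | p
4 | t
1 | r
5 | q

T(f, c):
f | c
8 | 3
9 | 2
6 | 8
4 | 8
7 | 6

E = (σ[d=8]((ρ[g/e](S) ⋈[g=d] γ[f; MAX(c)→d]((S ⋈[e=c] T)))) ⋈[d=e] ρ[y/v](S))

Row counts bottom-up:
  S → 4
  ρ[g/e](S) → 4
  S → 4
  T → 5
  (S ⋈[e=c] T) → 2
  γ[f; MAX(c)→d]((S ⋈[e=c] T)) → 2
  (ρ[g/e](S) ⋈[g=d] γ[f; MAX(c)→d]((S ⋈[e=c] T))) → 2
  σ[d=8]((ρ[g/e](S) ⋈[g=d] γ[f; MAX(c)→d]((S ⋈[e=c] T)))) → 2
  S → 4
  ρ[y/v](S) → 4
  (σ[d=8]((ρ[g/e](S) ⋈[g=d] γ[f; MAX(c)→d]((S ⋈[e=c] T)))) ⋈[d=e] ρ[y/v](S)) → 2

|E| = 2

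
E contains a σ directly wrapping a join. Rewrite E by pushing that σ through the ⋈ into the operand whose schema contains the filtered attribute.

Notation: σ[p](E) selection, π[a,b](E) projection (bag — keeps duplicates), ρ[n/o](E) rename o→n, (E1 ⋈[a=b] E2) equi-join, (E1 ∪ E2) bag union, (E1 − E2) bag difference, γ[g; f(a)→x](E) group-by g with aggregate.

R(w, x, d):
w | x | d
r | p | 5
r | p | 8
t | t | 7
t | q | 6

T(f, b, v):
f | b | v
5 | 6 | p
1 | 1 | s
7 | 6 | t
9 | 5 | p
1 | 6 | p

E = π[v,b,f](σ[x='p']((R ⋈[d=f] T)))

σ filters on x, owned by the left side.
E' = π[v,b,f]((σ[x='p'](R) ⋈[d=f] T))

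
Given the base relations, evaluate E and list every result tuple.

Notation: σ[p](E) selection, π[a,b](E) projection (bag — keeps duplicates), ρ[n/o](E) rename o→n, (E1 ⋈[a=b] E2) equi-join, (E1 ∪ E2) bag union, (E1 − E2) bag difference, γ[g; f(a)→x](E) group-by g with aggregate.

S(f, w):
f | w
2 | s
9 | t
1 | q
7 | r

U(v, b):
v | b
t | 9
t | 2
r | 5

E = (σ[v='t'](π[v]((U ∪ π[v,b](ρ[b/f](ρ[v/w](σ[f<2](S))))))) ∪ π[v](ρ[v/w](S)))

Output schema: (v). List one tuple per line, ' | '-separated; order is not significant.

Stepwise |·|:
  U → 3
  S → 4
  σ[f<2](S) → 1
  ρ[v/w](σ[f<2](S)) → 1
  ρ[b/f](ρ[v/w](σ[f<2](S))) → 1
  π[v,b](ρ[b/f](ρ[v/w](σ[f<2](S)))) → 1
  (U ∪ π[v,b](ρ[b/f](ρ[v/w](σ[f<2](S))))) → 4
  π[v]((U ∪ π[v,b](ρ[b/f](ρ[v/w](σ[f<2](S)))))) → 4
  σ[v='t'](π[v]((U ∪ π[v,b](ρ[b/f](ρ[v/w](σ[f<2](S))))))) → 2
  S → 4
  ρ[v/w](S) → 4
  π[v](ρ[v/w](S)) → 4
  (σ[v='t'](π[v]((U ∪ π[v,b](ρ[b/f](ρ[v/w](σ[f<2](S))))))) ∪ π[v](ρ[v/w](S))) → 6

== RESULT ==
v
q
r
s
t
t
t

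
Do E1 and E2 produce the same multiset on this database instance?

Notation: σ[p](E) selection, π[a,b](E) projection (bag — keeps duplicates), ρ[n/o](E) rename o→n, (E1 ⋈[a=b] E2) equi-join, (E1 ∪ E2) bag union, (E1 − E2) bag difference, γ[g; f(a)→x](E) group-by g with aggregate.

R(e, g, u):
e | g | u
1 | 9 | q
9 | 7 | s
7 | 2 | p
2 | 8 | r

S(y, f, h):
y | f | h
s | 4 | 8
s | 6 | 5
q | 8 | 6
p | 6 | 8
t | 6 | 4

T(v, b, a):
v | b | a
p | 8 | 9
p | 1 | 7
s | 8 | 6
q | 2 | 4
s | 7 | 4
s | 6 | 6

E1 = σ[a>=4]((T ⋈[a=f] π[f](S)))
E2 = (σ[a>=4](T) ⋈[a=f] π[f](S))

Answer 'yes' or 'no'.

E1 per-node cardinality:
  T → 6
  S → 5
  π[f](S) → 5
  (T ⋈[a=f] π[f](S)) → 8
  σ[a>=4]((T ⋈[a=f] π[f](S))) → 8
E2 per-node cardinality:
  T → 6
  σ[a>=4](T) → 6
  S → 5
  π[f](S) → 5
  (σ[a>=4](T) ⋈[a=f] π[f](S)) → 8

E1 and E2 produce the same multiset:
v | b | a | f
q | 2 | 4 | 4
s | 6 | 6 | 6
s | 6 | 6 | 6
s | 6 | 6 | 6
s | 7 | 4 | 4
s | 8 | 6 | 6
s | 8 | 6 | 6
s | 8 | 6 | 6

yes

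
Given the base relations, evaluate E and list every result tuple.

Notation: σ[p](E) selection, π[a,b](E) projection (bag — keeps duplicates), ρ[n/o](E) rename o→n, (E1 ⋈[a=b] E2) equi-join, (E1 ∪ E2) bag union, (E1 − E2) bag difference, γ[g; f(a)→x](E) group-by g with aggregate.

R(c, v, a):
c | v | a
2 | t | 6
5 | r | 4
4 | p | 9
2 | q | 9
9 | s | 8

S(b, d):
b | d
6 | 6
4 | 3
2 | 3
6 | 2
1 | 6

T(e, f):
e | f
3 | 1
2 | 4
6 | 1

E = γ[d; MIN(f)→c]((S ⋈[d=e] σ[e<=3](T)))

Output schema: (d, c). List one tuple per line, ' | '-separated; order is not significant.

Row counts bottom-up:
  S → 5
  T → 3
  σ[e<=3](T) → 2
  (S ⋈[d=e] σ[e<=3](T)) → 3
  γ[d; MIN(f)→c]((S ⋈[d=e] σ[e<=3](T))) → 2

== RESULT ==
d | c
2 | 4
3 | 1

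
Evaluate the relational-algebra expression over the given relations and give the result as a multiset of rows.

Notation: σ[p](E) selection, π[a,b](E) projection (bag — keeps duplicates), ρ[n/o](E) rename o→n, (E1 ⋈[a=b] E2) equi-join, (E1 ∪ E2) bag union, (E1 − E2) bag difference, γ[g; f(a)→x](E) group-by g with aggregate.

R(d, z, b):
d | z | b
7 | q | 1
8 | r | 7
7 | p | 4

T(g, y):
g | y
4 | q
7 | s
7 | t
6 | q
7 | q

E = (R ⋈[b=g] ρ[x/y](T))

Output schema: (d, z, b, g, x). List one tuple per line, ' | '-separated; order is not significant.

Row counts bottom-up:
  R → 3
  T → 5
  ρ[x/y](T) → 5
  (R ⋈[b=g] ρ[x/y](T)) → 4

== RESULT ==
d | z | b | g | x
7 | p | 4 | 4 | q
8 | r | 7 | 7 | q
8 | r | 7 | 7 | s
8 | r | 7 | 7 | t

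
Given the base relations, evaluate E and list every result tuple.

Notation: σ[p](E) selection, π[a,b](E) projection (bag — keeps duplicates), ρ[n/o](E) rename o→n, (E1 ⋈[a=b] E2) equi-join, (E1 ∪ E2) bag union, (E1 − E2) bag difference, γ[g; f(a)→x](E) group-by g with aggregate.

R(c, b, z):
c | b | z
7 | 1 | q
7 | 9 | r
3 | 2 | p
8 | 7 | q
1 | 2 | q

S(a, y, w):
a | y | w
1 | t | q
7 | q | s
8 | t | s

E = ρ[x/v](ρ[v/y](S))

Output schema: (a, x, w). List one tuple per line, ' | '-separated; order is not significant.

Row counts bottom-up:
  S → 3
  ρ[v/y](S) → 3
  ρ[x/v](ρ[v/y](S)) → 3

== RESULT ==
a | x | w
1 | t | q
7 | q | s
8 | t | s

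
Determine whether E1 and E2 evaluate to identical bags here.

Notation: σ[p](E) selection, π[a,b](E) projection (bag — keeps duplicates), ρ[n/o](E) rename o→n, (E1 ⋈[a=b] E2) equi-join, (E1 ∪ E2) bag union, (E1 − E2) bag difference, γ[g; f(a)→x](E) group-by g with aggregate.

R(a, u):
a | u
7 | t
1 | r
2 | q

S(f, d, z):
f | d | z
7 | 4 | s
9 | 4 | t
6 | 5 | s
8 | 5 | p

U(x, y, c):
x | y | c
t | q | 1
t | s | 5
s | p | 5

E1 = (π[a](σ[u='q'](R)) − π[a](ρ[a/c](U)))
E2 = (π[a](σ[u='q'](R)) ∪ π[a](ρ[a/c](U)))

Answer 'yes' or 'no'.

E1 per-node cardinality:
  R → 3
  σ[u='q'](R) → 1
  π[a](σ[u='q'](R)) → 1
  U → 3
  ρ[a/c](U) → 3
  π[a](ρ[a/c](U)) → 3
  (π[a](σ[u='q'](R)) − π[a](ρ[a/c](U))) → 1
E2 per-node cardinality:
  R → 3
  σ[u='q'](R) → 1
  π[a](σ[u='q'](R)) → 1
  U → 3
  ρ[a/c](U) → 3
  π[a](ρ[a/c](U)) → 3
  (π[a](σ[u='q'](R)) ∪ π[a](ρ[a/c](U))) → 4

E1 result:
a
2
E2 result:
a
1
2
5
5
Witness: (1,) appears 0× in E1 but 1× in E2.

no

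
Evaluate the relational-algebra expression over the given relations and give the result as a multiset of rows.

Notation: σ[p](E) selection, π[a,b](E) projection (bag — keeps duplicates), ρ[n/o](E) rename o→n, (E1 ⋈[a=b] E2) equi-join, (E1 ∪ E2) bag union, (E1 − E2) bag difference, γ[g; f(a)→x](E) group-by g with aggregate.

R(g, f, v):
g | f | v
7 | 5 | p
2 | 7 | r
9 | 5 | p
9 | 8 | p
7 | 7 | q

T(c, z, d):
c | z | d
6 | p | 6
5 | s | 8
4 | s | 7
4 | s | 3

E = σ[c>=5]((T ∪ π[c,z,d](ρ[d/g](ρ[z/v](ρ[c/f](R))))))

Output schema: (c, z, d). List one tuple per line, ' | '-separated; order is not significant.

Subexpression sizes:
  T → 4
  R → 5
  ρ[c/f](R) → 5
  ρ[z/v](ρ[c/f](R)) → 5
  ρ[d/g](ρ[z/v](ρ[c/f](R))) → 5
  π[c,z,d](ρ[d/g](ρ[z/v](ρ[c/f](R)))) → 5
  (T ∪ π[c,z,d](ρ[d/g](ρ[z/v](ρ[c/f](R))))) → 9
  σ[c>=5]((T ∪ π[c,z,d](ρ[d/g](ρ[z/v](ρ[c/f](R)))))) → 7

== RESULT ==
c | z | d
5 | p | 7
5 | p | 9
5 | s | 8
6 | p | 6
7 | q | 7
7 | r | 2
8 | p | 9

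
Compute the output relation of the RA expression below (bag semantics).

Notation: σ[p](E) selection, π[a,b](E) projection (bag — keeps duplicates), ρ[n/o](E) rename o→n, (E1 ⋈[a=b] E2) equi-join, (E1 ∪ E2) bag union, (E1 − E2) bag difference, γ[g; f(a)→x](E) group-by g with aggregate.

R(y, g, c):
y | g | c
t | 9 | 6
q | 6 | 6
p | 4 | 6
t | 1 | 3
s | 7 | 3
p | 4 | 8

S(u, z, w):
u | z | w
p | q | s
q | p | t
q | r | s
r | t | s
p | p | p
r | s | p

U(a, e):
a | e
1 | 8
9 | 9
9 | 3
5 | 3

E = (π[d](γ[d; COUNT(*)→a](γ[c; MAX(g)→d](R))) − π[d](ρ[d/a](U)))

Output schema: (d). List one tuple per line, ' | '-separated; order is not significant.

Subexpression sizes:
  R → 6
  γ[c; MAX(g)→d](R) → 3
  γ[d; COUNT(*)→a](γ[c; MAX(g)→d](R)) → 3
  π[d](γ[d; COUNT(*)→a](γ[c; MAX(g)→d](R))) → 3
  U → 4
  ρ[d/a](U) → 4
  π[d](ρ[d/a](U)) → 4
  (π[d](γ[d; COUNT(*)→a](γ[c; MAX(g)→d](R))) − π[d](ρ[d/a](U))) → 2

== RESULT ==
d
4
7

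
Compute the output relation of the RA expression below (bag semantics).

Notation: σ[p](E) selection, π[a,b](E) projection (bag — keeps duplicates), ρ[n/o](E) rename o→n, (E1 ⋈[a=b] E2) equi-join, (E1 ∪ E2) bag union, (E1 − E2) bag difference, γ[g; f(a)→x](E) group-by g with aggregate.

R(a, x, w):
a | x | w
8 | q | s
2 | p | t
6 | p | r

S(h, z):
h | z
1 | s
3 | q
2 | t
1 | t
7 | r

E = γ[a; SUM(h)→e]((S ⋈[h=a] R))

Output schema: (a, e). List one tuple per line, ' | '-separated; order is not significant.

Per-node cardinality:
  S → 5
  R → 3
  (S ⋈[h=a] R) → 1
  γ[a; SUM(h)→e]((S ⋈[h=a] R)) → 1

== RESULT ==
a | e
2 | 2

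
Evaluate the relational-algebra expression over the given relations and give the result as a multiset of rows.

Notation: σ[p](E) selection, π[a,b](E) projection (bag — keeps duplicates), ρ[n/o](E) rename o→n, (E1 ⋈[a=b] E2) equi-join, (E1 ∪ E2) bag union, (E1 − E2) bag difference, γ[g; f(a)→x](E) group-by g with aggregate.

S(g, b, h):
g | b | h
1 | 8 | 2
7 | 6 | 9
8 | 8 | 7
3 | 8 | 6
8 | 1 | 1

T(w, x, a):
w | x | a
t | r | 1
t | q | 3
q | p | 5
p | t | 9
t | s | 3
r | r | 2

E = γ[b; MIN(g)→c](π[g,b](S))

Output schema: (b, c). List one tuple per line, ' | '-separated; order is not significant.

Row counts bottom-up:
  S → 5
  π[g,b](S) → 5
  γ[b; MIN(g)→c](π[g,b](S)) → 3

== RESULT ==
b | c
1 | 8
6 | 7
8 | 1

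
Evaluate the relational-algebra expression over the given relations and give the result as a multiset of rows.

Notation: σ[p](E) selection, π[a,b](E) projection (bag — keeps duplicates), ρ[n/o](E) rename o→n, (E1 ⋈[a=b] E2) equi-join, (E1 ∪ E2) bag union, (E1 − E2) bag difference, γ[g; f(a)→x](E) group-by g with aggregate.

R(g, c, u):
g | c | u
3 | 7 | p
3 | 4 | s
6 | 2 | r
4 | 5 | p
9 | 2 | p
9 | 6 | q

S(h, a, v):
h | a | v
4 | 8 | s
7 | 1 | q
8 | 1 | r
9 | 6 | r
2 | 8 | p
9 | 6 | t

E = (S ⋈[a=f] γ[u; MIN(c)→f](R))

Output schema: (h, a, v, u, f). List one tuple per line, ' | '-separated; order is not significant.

Row counts bottom-up:
  S → 6
  R → 6
  γ[u; MIN(c)→f](R) → 4
  (S ⋈[a=f] γ[u; MIN(c)→f](R)) → 2

== RESULT ==
h | a | v | u | f
9 | 6 | r | q | 6
9 | 6 | t | q | 6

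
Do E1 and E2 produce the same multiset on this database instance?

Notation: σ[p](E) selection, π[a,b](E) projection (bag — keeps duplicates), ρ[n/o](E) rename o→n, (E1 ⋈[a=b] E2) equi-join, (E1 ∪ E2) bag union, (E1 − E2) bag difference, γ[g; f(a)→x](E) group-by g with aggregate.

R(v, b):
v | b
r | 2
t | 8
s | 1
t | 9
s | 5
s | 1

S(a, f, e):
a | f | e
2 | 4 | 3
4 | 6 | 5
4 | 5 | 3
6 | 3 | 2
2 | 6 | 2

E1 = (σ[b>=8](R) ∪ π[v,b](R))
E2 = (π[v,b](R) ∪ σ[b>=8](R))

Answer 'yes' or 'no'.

E1 row counts bottom-up:
  R → 6
  σ[b>=8](R) → 2
  R → 6
  π[v,b](R) → 6
  (σ[b>=8](R) ∪ π[v,b](R)) → 8
E2 row counts bottom-up:
  R → 6
  π[v,b](R) → 6
  R → 6
  σ[b>=8](R) → 2
  (π[v,b](R) ∪ σ[b>=8](R)) → 8

E1 and E2 produce the same multiset:
v | b
r | 2
s | 1
s | 1
s | 5
t | 8
t | 8
t | 9
t | 9

yes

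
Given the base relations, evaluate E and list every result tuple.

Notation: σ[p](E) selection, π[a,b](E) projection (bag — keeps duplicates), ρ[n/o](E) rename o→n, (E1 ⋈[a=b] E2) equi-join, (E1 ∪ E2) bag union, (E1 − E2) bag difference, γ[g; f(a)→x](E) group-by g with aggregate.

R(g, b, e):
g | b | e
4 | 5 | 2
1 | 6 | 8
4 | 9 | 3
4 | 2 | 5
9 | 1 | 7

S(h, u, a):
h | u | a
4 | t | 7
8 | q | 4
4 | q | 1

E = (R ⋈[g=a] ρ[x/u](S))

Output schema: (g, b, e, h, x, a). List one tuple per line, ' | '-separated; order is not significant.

Subexpression sizes:
  R → 5
  S → 3
  ρ[x/u](S) → 3
  (R ⋈[g=a] ρ[x/u](S)) → 4

== RESULT ==
g | b | e | h | x | a
1 | 6 | 8 | 4 | q | 1
4 | 2 | 5 | 8 | q | 4
4 | 5 | 2 | 8 | q | 4
4 | 9 | 3 | 8 | q | 4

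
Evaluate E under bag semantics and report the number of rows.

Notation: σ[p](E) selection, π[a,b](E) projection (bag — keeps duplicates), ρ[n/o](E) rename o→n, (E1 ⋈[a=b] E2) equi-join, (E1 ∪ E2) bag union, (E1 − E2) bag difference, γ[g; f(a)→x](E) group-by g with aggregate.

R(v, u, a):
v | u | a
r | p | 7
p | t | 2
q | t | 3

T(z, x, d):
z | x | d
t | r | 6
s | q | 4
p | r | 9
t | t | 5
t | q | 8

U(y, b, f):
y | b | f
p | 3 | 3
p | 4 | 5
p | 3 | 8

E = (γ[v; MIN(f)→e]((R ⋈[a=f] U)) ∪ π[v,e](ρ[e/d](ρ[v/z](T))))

Stepwise |·|:
  R → 3
  U → 3
  (R ⋈[a=f] U) → 1
  γ[v; MIN(f)→e]((R ⋈[a=f] U)) → 1
  T → 5
  ρ[v/z](T) → 5
  ρ[e/d](ρ[v/z](T)) → 5
  π[v,e](ρ[e/d](ρ[v/z](T))) → 5
  (γ[v; MIN(f)→e]((R ⋈[a=f] U)) ∪ π[v,e](ρ[e/d](ρ[v/z](T)))) → 6

|E| = 6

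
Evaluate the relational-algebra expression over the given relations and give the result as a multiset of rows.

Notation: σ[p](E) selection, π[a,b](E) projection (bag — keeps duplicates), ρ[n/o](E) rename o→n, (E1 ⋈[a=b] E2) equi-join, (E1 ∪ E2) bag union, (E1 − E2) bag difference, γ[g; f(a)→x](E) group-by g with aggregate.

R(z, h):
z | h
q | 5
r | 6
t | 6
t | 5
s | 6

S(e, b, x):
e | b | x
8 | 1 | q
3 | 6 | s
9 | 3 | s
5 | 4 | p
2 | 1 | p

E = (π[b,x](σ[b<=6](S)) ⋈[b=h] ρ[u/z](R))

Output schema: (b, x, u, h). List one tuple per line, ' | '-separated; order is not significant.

Stepwise |·|:
  S → 5
  σ[b<=6](S) → 5
  π[b,x](σ[b<=6](S)) → 5
  R → 5
  ρ[u/z](R) → 5
  (π[b,x](σ[b<=6](S)) ⋈[b=h] ρ[u/z](R)) → 3

== RESULT ==
b | x | u | h
6 | s | r | 6
6 | s | s | 6
6 | s | t | 6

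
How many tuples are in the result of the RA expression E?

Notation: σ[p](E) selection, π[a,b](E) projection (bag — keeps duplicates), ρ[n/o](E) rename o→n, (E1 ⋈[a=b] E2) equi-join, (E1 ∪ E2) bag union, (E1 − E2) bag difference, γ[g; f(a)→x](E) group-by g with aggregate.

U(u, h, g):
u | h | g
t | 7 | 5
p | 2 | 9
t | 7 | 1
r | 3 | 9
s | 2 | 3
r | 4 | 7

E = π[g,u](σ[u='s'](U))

Per-node cardinality:
  U → 6
  σ[u='s'](U) → 1
  π[g,u](σ[u='s'](U)) → 1

|E| = 1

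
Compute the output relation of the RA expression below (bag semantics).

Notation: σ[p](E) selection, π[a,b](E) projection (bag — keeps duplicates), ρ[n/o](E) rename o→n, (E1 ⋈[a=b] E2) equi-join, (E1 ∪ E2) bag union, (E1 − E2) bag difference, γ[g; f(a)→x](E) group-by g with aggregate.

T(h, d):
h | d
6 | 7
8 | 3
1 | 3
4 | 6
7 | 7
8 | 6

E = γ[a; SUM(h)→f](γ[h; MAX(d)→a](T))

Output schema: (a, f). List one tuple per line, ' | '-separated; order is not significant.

Row counts bottom-up:
  T → 6
  γ[h; MAX(d)→a](T) → 5
  γ[a; SUM(h)→f](γ[h; MAX(d)→a](T)) → 3

== RESULT ==
a | f
3 | 1
6 | 12
7 | 13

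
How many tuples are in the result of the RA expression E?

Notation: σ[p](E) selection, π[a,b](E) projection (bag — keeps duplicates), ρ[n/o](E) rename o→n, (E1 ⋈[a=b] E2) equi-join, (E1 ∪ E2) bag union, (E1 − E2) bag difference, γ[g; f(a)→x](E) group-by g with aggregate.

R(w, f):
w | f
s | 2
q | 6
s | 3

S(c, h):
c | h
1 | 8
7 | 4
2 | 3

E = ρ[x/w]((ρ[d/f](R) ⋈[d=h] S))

Subexpression sizes:
  R → 3
  ρ[d/f](R) → 3
  S → 3
  (ρ[d/f](R) ⋈[d=h] S) → 1
  ρ[x/w]((ρ[d/f](R) ⋈[d=h] S)) → 1

|E| = 1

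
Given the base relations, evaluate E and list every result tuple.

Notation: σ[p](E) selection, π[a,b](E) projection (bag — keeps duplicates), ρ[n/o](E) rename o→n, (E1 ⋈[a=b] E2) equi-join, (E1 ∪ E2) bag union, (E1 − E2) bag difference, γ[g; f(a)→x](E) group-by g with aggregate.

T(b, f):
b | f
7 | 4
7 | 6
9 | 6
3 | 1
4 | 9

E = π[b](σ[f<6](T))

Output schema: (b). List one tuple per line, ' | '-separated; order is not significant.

Stepwise |·|:
  T → 5
  σ[f<6](T) → 2
  π[b](σ[f<6](T)) → 2

== RESULT ==
b
3
7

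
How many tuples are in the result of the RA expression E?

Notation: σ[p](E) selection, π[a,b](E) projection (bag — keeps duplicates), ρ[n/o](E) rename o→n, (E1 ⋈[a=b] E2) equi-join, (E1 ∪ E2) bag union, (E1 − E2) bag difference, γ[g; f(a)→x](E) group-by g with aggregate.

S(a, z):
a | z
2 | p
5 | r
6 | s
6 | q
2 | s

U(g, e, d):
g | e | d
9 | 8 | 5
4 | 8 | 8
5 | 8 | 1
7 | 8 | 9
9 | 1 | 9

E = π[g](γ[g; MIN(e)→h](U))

Stepwise |·|:
  U → 5
  γ[g; MIN(e)→h](U) → 4
  π[g](γ[g; MIN(e)→h](U)) → 4

|E| = 4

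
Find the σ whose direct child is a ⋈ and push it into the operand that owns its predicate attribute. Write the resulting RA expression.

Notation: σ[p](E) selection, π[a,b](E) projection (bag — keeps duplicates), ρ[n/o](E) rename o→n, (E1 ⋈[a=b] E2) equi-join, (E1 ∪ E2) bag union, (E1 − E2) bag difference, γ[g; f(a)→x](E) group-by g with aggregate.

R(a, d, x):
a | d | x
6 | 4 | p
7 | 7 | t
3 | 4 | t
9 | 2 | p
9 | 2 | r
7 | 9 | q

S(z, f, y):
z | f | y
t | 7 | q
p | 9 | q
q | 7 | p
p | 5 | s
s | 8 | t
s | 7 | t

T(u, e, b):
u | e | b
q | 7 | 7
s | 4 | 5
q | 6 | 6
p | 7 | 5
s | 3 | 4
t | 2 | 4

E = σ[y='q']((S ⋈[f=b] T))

σ filters on y, owned by the left side.
E' = (σ[y='q'](S) ⋈[f=b] T)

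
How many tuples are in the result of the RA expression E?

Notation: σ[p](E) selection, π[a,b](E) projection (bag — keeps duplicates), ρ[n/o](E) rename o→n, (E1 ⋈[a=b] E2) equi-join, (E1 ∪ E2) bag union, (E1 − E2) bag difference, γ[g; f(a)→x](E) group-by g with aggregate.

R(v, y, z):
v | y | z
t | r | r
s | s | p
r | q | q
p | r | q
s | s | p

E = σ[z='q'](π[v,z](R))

Row counts bottom-up:
  R → 5
  π[v,z](R) → 5
  σ[z='q'](π[v,z](R)) → 2

|E| = 2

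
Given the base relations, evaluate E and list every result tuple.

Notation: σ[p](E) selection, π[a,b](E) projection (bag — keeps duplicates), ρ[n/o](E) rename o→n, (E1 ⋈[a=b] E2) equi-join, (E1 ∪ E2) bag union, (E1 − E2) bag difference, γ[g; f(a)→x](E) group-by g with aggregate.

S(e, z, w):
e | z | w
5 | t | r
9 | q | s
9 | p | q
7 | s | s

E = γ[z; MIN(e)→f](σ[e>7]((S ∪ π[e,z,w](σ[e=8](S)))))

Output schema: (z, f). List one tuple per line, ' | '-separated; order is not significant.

Stepwise |·|:
  S → 4
  S → 4
  σ[e=8](S) → 0
  π[e,z,w](σ[e=8](S)) → 0
  (S ∪ π[e,z,w](σ[e=8](S))) → 4
  σ[e>7]((S ∪ π[e,z,w](σ[e=8](S)))) → 2
  γ[z; MIN(e)→f](σ[e>7]((S ∪ π[e,z,w](σ[e=8](S))))) → 2

== RESULT ==
z | f
p | 9
q | 9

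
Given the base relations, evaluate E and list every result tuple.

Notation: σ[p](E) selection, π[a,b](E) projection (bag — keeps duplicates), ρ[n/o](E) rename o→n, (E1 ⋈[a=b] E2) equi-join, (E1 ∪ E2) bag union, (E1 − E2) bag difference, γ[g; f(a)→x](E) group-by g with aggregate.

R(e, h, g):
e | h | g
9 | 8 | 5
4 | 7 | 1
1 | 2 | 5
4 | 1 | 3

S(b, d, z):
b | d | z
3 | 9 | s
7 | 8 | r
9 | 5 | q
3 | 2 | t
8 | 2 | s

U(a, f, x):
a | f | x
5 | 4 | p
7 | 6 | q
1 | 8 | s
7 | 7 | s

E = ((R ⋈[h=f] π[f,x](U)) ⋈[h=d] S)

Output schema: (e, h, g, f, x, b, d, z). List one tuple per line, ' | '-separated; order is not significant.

Per-node cardinality:
  R → 4
  U → 4
  π[f,x](U) → 4
  (R ⋈[h=f] π[f,x](U)) → 2
  S → 5
  ((R ⋈[h=f] π[f,x](U)) ⋈[h=d] S) → 1

== RESULT ==
e | h | g | f | x | b | d | z
9 | 8 | 5 | 8 | s | 7 | 8 | r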